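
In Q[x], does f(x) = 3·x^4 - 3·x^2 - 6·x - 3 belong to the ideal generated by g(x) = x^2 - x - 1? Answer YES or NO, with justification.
In Q[x] the ideal (g) consists of all multiples of g, so f ∈ (g) iff g | f, i.e. iff the remainder of f on division by g is 0. Divide f by g (g is monic, so eliminate the leading term of the running remainder at each step):
  leading term 3·x^4: subtract (3·x^2)·g(x) = 3·x^4 - 3·x^3 - 3·x^2, leaving 3·x^3 - 6·x - 3
  leading term 3·x^3: subtract (3·x)·g(x) = 3·x^3 - 3·x^2 - 3·x, leaving 3·x^2 - 3·x - 3
  leading term 3·x^2: subtract (3)·g(x) = 3·x^2 - 3·x - 3, leaving 0
The remainder is 0, so f(x) = g(x) · h(x) with h(x) = 3·x^2 + 3·x + 3. Hence g | f, i.e. f ∈ (g).

Final answer: YES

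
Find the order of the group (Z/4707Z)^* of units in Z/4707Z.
|(Z/4707Z)^*| = 3132

(Z/4707Z)^* consists of the classes a with gcd(a, 4707) = 1, so its order is φ(4707). φ is multiplicative, with φ(p^e) = p^e − p^(e−1). Factorise 4707 = 3^2 · 523. Then
  φ(4707) = (3^2 − 3^1) · (523 − 1) = 6 · 522 = 3132.
Thus |(Z/4707Z)^*| = 3132.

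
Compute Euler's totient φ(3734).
φ is multiplicative, with φ(p^e) = p^e − p^(e−1). Factorise 3734 = 2 · 1867. Then
  φ(3734) = (2 − 1) · (1867 − 1) = 1 · 1866 = 1866.

Final answer: φ(3734) = 1866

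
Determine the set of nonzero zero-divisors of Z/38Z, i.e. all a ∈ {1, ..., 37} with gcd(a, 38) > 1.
nonzero zero-divisors of Z/38Z = {2, 4, 6, 8, 10, 12, 14, 16, 18, 19, 20, 22, 24, 26, 28, 30, 32, 34, 36}

An element a ∈ Z/38Z (with a ≠ 0) is a zero-divisor iff gcd(a, 38) > 1 (because a is a unit precisely when gcd(a, n) = 1, and in Z/nZ every nonzero, non-unit element is a zero-divisor). Scan a = 1, ..., 37 and keep those with gcd(a, 38) > 1:
  gcd(2, 38) = 2, gcd(4, 38) = 2, gcd(6, 38) = 2, gcd(8, 38) = 2, gcd(10, 38) = 2, gcd(12, 38) = 2, gcd(14, 38) = 2, gcd(16, 38) = 2, gcd(18, 38) = 2, gcd(19, 38) = 19, gcd(20, 38) = 2, gcd(22, 38) = 2, gcd(24, 38) = 2, gcd(26, 38) = 2, gcd(28, 38) = 2, gcd(30, 38) = 2, gcd(32, 38) = 2, gcd(34, 38) = 2, gcd(36, 38) = 2.
All other a ∈ {1, ..., 37} have gcd(a, 38) = 1 and are units. So the nonzero zero-divisors are exactly the 19 values of a appearing in this scan.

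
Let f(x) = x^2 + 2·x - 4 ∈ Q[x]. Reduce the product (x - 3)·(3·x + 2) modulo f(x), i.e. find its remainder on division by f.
a · b ≡ 6 - 13·x (mod f(x))

First multiply in Q[x] without reducing: a · b = 3·x^2 - 7·x - 6. Now divide by f(x) = x^2 + 2·x - 4, eliminating the leading term at each step:
  leading term 3·x^2: subtract (3)·f(x) = 3·x^2 + 6·x - 12, leaving 6 - 13·x
The degree is now < 2, so this is the remainder. Hence a · b ≡ 6 - 13·x in Q[x]/(f).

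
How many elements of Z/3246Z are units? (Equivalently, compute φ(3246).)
An element a ∈ Z/3246Z is a unit iff gcd(a, 3246) = 1, so the number of units is φ(3246). φ is multiplicative, with φ(p^e) = p^e − p^(e−1). Factorise 3246 = 2 · 3 · 541. Then
  φ(3246) = (2 − 1) · (3 − 1) · (541 − 1) = 1 · 2 · 540 = 1080.

Final answer: Z/3246Z has φ(3246) = 1080 units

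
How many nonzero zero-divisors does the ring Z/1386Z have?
Z/1386Z has 1025 nonzero zero-divisors

In Z/1386Z each nonzero element is either a unit (gcd with 1386 is 1) or a zero-divisor (gcd > 1). The number of units is φ(1386): factorise 1386 = 2 · 3^2 · 7 · 11, so φ(1386) = (2 − 1) · (3^2 − 3^1) · (7 − 1) · (11 − 1) = 1 · 6 · 6 · 10 = 360. The nonzero elements number 1386 − 1 = 1385. Hence the nonzero zero-divisors number 1385 − 360 = 1025.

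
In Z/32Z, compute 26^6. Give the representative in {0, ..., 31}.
Use repeated squaring. Binary(6) = 110. Walk through the bits of the exponent 6 left-to-right: at each bit after the leading one, square the running value, then multiply by 26 if the bit is 1 (always reducing mod 32):
  bit 1 = 1 (leading): start with 26.
  bit 2 = 1: square 26^2 = 676 ≡ 4; bit is 1, so multiply 4·26 = 104 ≡ 8 (mod 32).
  bit 3 = 0: square 8^2 = 64 ≡ 0 (mod 32).
Final value: 26^6 ≡ 0 (mod 32).

Final answer: 0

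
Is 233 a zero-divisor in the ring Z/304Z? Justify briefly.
gcd(233, 304) = 1, so 233 is a unit in Z/304Z (it has a multiplicative inverse). A unit cannot be a zero-divisor: if 233·b ≡ 0 then multiplying both sides by 233^(−1) gives b ≡ 0. So 233 is not a zero-divisor.

Final answer: NO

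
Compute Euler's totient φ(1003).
φ(1003) = 928

φ is multiplicative, with φ(p^e) = p^e − p^(e−1). Factorise 1003 = 17 · 59. Then
  φ(1003) = (17 − 1) · (59 − 1) = 16 · 58 = 928.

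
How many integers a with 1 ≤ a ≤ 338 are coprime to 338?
156

The number of a ∈ {1, ..., 338} with gcd(a, 338) = 1 is by definition Euler's totient φ(338). φ is multiplicative, with φ(p^e) = p^e − p^(e−1). Factorise 338 = 2 · 13^2. Then
  φ(338) = (2 − 1) · (13^2 − 13^1) = 1 · 156 = 156.
So there are 156 such integers.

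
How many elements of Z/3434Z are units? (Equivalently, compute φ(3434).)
Z/3434Z has φ(3434) = 1600 units

An element a ∈ Z/3434Z is a unit iff gcd(a, 3434) = 1, so the number of units is φ(3434). φ is multiplicative, with φ(p^e) = p^e − p^(e−1). Factorise 3434 = 2 · 17 · 101. Then
  φ(3434) = (2 − 1) · (17 − 1) · (101 − 1) = 1 · 16 · 100 = 1600.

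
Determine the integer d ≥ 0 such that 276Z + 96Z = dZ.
In the PID Z, (a, b) is generated by gcd(a, b). Compute gcd(276, 96) with the extended Euclidean algorithm, tracking rows (r, s, t) with s·276 + t·96 = r:
  row A: (276, 1, 0)   [1·276 + 0·96 = 276]
  row B: (96, 0, 1)   [0·276 + 1·96 = 96]
  276 = 2·96 + 84   → row C = row A − 2·row B = (84, 1, −2)   [check: 1·276 − 2·96 = 84]
  96 = 1·84 + 12   → row D = row B − 1·row C = (12, −1, 3)   [check: −1·276 + 3·96 = 12]
  84 = 7·12 + 0   → remainder 0, stop. gcd = 12 (last nonzero row D).
So gcd(276, 96) = 12, with Bézout identity −1·276 + 3·96 = 12. Containment (⊇): the Bézout identity exhibits 12 as an element of (276, 96), giving (12) ⊆ (276, 96). Containment (⊆): since 12 | 276 and 12 | 96 (276 = 12·23, 96 = 12·8), every Z-linear combination of 276 and 96 is divisible by 12, so (276, 96) ⊆ (12). Therefore (276, 96) = (12), d = 12.

Final answer: (276, 96) = (12); d = 12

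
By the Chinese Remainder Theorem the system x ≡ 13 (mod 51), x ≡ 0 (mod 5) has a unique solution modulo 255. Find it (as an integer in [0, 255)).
The moduli 51, 5 are pairwise coprime, so by the CRT there is a unique solution mod 51·5 = 255.
Solve by successive substitution. Start with x ≡ 13 (mod 51).
  Combine with x ≡ 0 (mod 5): write x = 13 + 51·t and require 13 + 51·t ≡ 0 (mod 5), i.e. 51·t ≡ 0 − 13 ≡ 2 (mod 5). Since 51^(−1) ≡ 1 (mod 5) (51 ≡ 1 (mod 5)), t ≡ 1·2 ≡ 2 (mod 5). So x ≡ 13 + 51·2 = 115 (mod 255).
Unique solution in [0, 255): x = 115.

Final answer: x ≡ 115 (mod 255); the representative in [0, 255) is 115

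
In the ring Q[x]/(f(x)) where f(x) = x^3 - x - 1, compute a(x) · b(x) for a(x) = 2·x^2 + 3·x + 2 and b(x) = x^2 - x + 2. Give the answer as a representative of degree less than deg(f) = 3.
First multiply in Q[x] without reducing: a · b = 2·x^4 + x^3 + 3·x^2 + 4·x + 4. Now divide by f(x) = x^3 - x - 1, eliminating the leading term at each step:
  leading term 2·x^4: subtract (2·x)·f(x) = 2·x^4 - 2·x^2 - 2·x, leaving x^3 + 5·x^2 + 6·x + 4
  leading term x^3: subtract (1)·f(x) = x^3 - x - 1, leaving 5·x^2 + 7·x + 5
The degree is now < 3, so this is the remainder. Hence a · b ≡ 5·x^2 + 7·x + 5 in Q[x]/(f).

Final answer: a · b ≡ 5·x^2 + 7·x + 5 (mod f(x))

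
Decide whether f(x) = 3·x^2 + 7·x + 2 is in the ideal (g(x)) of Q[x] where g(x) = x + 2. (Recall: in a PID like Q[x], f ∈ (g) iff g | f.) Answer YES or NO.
YES

In Q[x] the ideal (g) consists of all multiples of g, so f ∈ (g) iff g | f, i.e. iff the remainder of f on division by g is 0. Divide f by g (g is monic, so eliminate the leading term of the running remainder at each step):
  leading term 3·x^2: subtract (3·x)·g(x) = 3·x^2 + 6·x, leaving x + 2
  leading term x: subtract (1)·g(x) = x + 2, leaving 0
The remainder is 0, so f(x) = g(x) · h(x) with h(x) = 3·x + 1. Hence g | f, i.e. f ∈ (g).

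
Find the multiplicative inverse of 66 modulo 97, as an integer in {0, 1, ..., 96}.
66^(−1) ≡ 25 (mod 97)

Apply the extended Euclidean algorithm to (97, 66), tracking rows (r, s, t) with s·97 + t·66 = r. Each division r_prev = q·r_cur + r_new produces the new row as (previous row) − q·(current row):
  row A: (97, 1, 0)   [1·97 + 0·66 = 97]
  row B: (66, 0, 1)   [0·97 + 1·66 = 66]
  97 = 1·66 + 31   → row C = row A − 1·row B = (31, 1, −1)   [check: 1·97 − 1·66 = 31]
  66 = 2·31 + 4   → row D = row B − 2·row C = (4, −2, 3)   [check: −2·97 + 3·66 = 4]
  31 = 7·4 + 3   → row E = row C − 7·row D = (3, 15, −22)   [check: 15·97 − 22·66 = 3]
  4 = 1·3 + 1   → row F = row D − 1·row E = (1, −17, 25)   [check: −17·97 + 25·66 = 1]
  3 = 3·1 + 0   → remainder 0, stop. gcd = 1 (last nonzero row F).
The gcd is 1, so 66 is invertible mod 97. The last nonzero row gives −17·97 + 25·66 = 1, so t = 25. So 66^(−1) ≡ 25 (mod 97). Verify: 66 · 25 = 1650 ≡ 1 (mod 97). ✓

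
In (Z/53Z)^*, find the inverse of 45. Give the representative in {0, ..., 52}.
Apply the extended Euclidean algorithm to (53, 45), tracking rows (r, s, t) with s·53 + t·45 = r. Each division r_prev = q·r_cur + r_new produces the new row as (previous row) − q·(current row):
  row A: (53, 1, 0)   [1·53 + 0·45 = 53]
  row B: (45, 0, 1)   [0·53 + 1·45 = 45]
  53 = 1·45 + 8   → row C = row A − 1·row B = (8, 1, −1)   [check: 1·53 − 1·45 = 8]
  45 = 5·8 + 5   → row D = row B − 5·row C = (5, −5, 6)   [check: −5·53 + 6·45 = 5]
  8 = 1·5 + 3   → row E = row C − 1·row D = (3, 6, −7)   [check: 6·53 − 7·45 = 3]
  5 = 1·3 + 2   → row F = row D − 1·row E = (2, −11, 13)   [check: −11·53 + 13·45 = 2]
  3 = 1·2 + 1   → row G = row E − 1·row F = (1, 17, −20)   [check: 17·53 − 20·45 = 1]
  2 = 2·1 + 0   → remainder 0, stop. gcd = 1 (last nonzero row G).
The gcd is 1, so 45 is invertible mod 53. The last nonzero row gives 17·53 − 20·45 = 1, so t = −20. So 45^(−1) ≡ −20 ≡ 33 (mod 53). Verify: 45 · 33 = 1485 ≡ 1 (mod 53). ✓

Final answer: 45^(−1) ≡ 33 (mod 53)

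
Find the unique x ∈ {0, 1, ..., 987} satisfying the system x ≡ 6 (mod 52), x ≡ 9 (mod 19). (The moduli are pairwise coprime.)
The moduli 52, 19 are pairwise coprime, so by the CRT there is a unique solution mod 52·19 = 988.
Solve by successive substitution. Start with x ≡ 6 (mod 52).
  Combine with x ≡ 9 (mod 19): write x = 6 + 52·t and require 6 + 52·t ≡ 9 (mod 19), i.e. 52·t ≡ 9 − 6 ≡ 3 (mod 19). Since 52^(−1) ≡ 15 (mod 19) (52 ≡ 14 (mod 19)), t ≡ 15·3 ≡ 7 (mod 19). So x ≡ 6 + 52·7 = 370 (mod 988).
Unique solution in [0, 988): x = 370.

Final answer: x ≡ 370 (mod 988); the representative in [0, 988) is 370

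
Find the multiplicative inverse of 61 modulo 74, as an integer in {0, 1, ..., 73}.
Apply the extended Euclidean algorithm to (74, 61), tracking rows (r, s, t) with s·74 + t·61 = r. Each division r_prev = q·r_cur + r_new produces the new row as (previous row) − q·(current row):
  row A: (74, 1, 0)   [1·74 + 0·61 = 74]
  row B: (61, 0, 1)   [0·74 + 1·61 = 61]
  74 = 1·61 + 13   → row C = row A − 1·row B = (13, 1, −1)   [check: 1·74 − 1·61 = 13]
  61 = 4·13 + 9   → row D = row B − 4·row C = (9, −4, 5)   [check: −4·74 + 5·61 = 9]
  13 = 1·9 + 4   → row E = row C − 1·row D = (4, 5, −6)   [check: 5·74 − 6·61 = 4]
  9 = 2·4 + 1   → row F = row D − 2·row E = (1, −14, 17)   [check: −14·74 + 17·61 = 1]
  4 = 4·1 + 0   → remainder 0, stop. gcd = 1 (last nonzero row F).
The gcd is 1, so 61 is invertible mod 74. The last nonzero row gives −14·74 + 17·61 = 1, so t = 17. So 61^(−1) ≡ 17 (mod 74). Verify: 61 · 17 = 1037 ≡ 1 (mod 74). ✓

Final answer: 61^(−1) ≡ 17 (mod 74)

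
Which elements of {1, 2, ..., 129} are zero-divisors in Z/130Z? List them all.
An element a ∈ Z/130Z (with a ≠ 0) is a zero-divisor iff gcd(a, 130) > 1 (because a is a unit precisely when gcd(a, n) = 1, and in Z/nZ every nonzero, non-unit element is a zero-divisor). Scan a = 1, ..., 129 and keep those with gcd(a, 130) > 1:
  gcd(2, 130) = 2, gcd(4, 130) = 2, gcd(5, 130) = 5, gcd(6, 130) = 2, gcd(8, 130) = 2, gcd(10, 130) = 10, gcd(12, 130) = 2, gcd(13, 130) = 13, gcd(14, 130) = 2, gcd(15, 130) = 5, gcd(16, 130) = 2, gcd(18, 130) = 2, gcd(20, 130) = 10, gcd(22, 130) = 2, gcd(24, 130) = 2, gcd(25, 130) = 5, gcd(26, 130) = 26, gcd(28, 130) = 2, gcd(30, 130) = 10, gcd(32, 130) = 2, gcd(34, 130) = 2, gcd(35, 130) = 5, gcd(36, 130) = 2, gcd(38, 130) = 2, gcd(39, 130) = 13, gcd(40, 130) = 10, gcd(42, 130) = 2, gcd(44, 130) = 2, gcd(45, 130) = 5, gcd(46, 130) = 2, gcd(48, 130) = 2, gcd(50, 130) = 10, gcd(52, 130) = 26, gcd(54, 130) = 2, gcd(55, 130) = 5, gcd(56, 130) = 2, gcd(58, 130) = 2, gcd(60, 130) = 10, gcd(62, 130) = 2, gcd(64, 130) = 2, gcd(65, 130) = 65, gcd(66, 130) = 2, gcd(68, 130) = 2, gcd(70, 130) = 10, gcd(72, 130) = 2, gcd(74, 130) = 2, gcd(75, 130) = 5, gcd(76, 130) = 2, gcd(78, 130) = 26, gcd(80, 130) = 10, gcd(82, 130) = 2, gcd(84, 130) = 2, gcd(85, 130) = 5, gcd(86, 130) = 2, gcd(88, 130) = 2, gcd(90, 130) = 10, gcd(91, 130) = 13, gcd(92, 130) = 2, gcd(94, 130) = 2, gcd(95, 130) = 5, gcd(96, 130) = 2, gcd(98, 130) = 2, gcd(100, 130) = 10, gcd(102, 130) = 2, gcd(104, 130) = 26, gcd(105, 130) = 5, gcd(106, 130) = 2, gcd(108, 130) = 2, gcd(110, 130) = 10, gcd(112, 130) = 2, gcd(114, 130) = 2, gcd(115, 130) = 5, gcd(116, 130) = 2, gcd(117, 130) = 13, gcd(118, 130) = 2, gcd(120, 130) = 10, gcd(122, 130) = 2, gcd(124, 130) = 2, gcd(125, 130) = 5, gcd(126, 130) = 2, gcd(128, 130) = 2.
All other a ∈ {1, ..., 129} have gcd(a, 130) = 1 and are units. So the nonzero zero-divisors are exactly the 81 values of a appearing in this scan.

Final answer: nonzero zero-divisors of Z/130Z = {2, 4, 5, 6, 8, 10, 12, 13, 14, 15, 16, 18, 20, 22, 24, 25, 26, 28, 30, 32, 34, 35, 36, 38, 39, 40, 42, 44, 45, 46, 48, 50, 52, 54, 55, 56, 58, 60, 62, 64, 65, 66, 68, 70, 72, 74, 75, 76, 78, 80, 82, 84, 85, 86, 88, 90, 91, 92, 94, 95, 96, 98, 100, 102, 104, 105, 106, 108, 110, 112, 114, 115, 116, 117, 118, 120, 122, 124, 125, 126, 128}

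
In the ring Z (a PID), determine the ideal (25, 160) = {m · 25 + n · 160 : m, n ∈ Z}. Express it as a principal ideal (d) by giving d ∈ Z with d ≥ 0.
In the PID Z, (a, b) is generated by gcd(a, b). Compute gcd(160, 25) with the extended Euclidean algorithm, tracking rows (r, s, t) with s·160 + t·25 = r:
  row A: (160, 1, 0)   [1·160 + 0·25 = 160]
  row B: (25, 0, 1)   [0·160 + 1·25 = 25]
  160 = 6·25 + 10   → row C = row A − 6·row B = (10, 1, −6)   [check: 1·160 − 6·25 = 10]
  25 = 2·10 + 5   → row D = row B − 2·row C = (5, −2, 13)   [check: −2·160 + 13·25 = 5]
  10 = 2·5 + 0   → remainder 0, stop. gcd = 5 (last nonzero row D).
So gcd(25, 160) = 5, with Bézout identity −2·160 + 13·25 = 5. Containment (⊇): the Bézout identity exhibits 5 as an element of (25, 160), giving (5) ⊆ (25, 160). Containment (⊆): since 5 | 25 and 5 | 160 (25 = 5·5, 160 = 5·32), every Z-linear combination of 25 and 160 is divisible by 5, so (25, 160) ⊆ (5). Therefore (25, 160) = (5), d = 5.

Final answer: (25, 160) = (5); d = 5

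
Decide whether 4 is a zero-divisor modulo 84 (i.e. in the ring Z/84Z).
gcd(4, 84) = 4 > 1, so 4 is not a unit in Z/84Z. In Z/nZ every nonzero non-unit is a zero-divisor: explicitly, take b = 84/gcd = 21 ≠ 0 (mod 84); then 4·21 = 84 = 1·84, i.e. 4·21 ≡ 0 (mod 84). So 4 is a zero-divisor.

Final answer: YES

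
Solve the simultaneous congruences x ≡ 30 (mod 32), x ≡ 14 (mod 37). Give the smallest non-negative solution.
The moduli 32, 37 are pairwise coprime, so by the CRT there is a unique solution mod 32·37 = 1184.
Solve by successive substitution. Start with x ≡ 30 (mod 32).
  Combine with x ≡ 14 (mod 37): write x = 30 + 32·t and require 30 + 32·t ≡ 14 (mod 37), i.e. 32·t ≡ 14 − 30 ≡ 21 (mod 37). Since 32^(−1) ≡ 22 (mod 37), t ≡ 22·21 ≡ 18 (mod 37). So x ≡ 30 + 32·18 = 606 (mod 1184).
Unique solution in [0, 1184): x = 606.

Final answer: x ≡ 606 (mod 1184); the representative in [0, 1184) is 606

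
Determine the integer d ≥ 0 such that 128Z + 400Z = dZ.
(128, 400) = (16); d = 16

In the PID Z, (a, b) is generated by gcd(a, b). Compute gcd(400, 128) with the extended Euclidean algorithm, tracking rows (r, s, t) with s·400 + t·128 = r:
  row A: (400, 1, 0)   [1·400 + 0·128 = 400]
  row B: (128, 0, 1)   [0·400 + 1·128 = 128]
  400 = 3·128 + 16   → row C = row A − 3·row B = (16, 1, −3)   [check: 1·400 − 3·128 = 16]
  128 = 8·16 + 0   → remainder 0, stop. gcd = 16 (last nonzero row C).
So gcd(128, 400) = 16, with Bézout identity 1·400 − 3·128 = 16. Containment (⊇): the Bézout identity exhibits 16 as an element of (128, 400), giving (16) ⊆ (128, 400). Containment (⊆): since 16 | 128 and 16 | 400 (128 = 16·8, 400 = 16·25), every Z-linear combination of 128 and 400 is divisible by 16, so (128, 400) ⊆ (16). Therefore (128, 400) = (16), d = 16.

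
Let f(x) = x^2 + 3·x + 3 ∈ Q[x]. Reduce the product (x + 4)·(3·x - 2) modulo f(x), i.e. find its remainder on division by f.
a · b ≡ x - 17 (mod f(x))

First multiply in Q[x] without reducing: a · b = 3·x^2 + 10·x - 8. Now divide by f(x) = x^2 + 3·x + 3, eliminating the leading term at each step:
  leading term 3·x^2: subtract (3)·f(x) = 3·x^2 + 9·x + 9, leaving x - 17
The degree is now < 2, so this is the remainder. Hence a · b ≡ x - 17 in Q[x]/(f).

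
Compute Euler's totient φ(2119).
φ is multiplicative, with φ(p^e) = p^e − p^(e−1). Factorise 2119 = 13 · 163. Then
  φ(2119) = (13 − 1) · (163 − 1) = 12 · 162 = 1944.

Final answer: φ(2119) = 1944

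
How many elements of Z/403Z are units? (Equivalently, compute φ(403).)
An element a ∈ Z/403Z is a unit iff gcd(a, 403) = 1, so the number of units is φ(403). φ is multiplicative, with φ(p^e) = p^e − p^(e−1). Factorise 403 = 13 · 31. Then
  φ(403) = (13 − 1) · (31 − 1) = 12 · 30 = 360.

Final answer: Z/403Z has φ(403) = 360 units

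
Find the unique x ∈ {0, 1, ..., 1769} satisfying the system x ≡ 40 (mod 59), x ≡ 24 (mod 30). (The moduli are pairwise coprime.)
The moduli 59, 30 are pairwise coprime, so by the CRT there is a unique solution mod 59·30 = 1770.
Solve by successive substitution. Start with x ≡ 40 (mod 59).
  Combine with x ≡ 24 (mod 30): write x = 40 + 59·t and require 40 + 59·t ≡ 24 (mod 30), i.e. 59·t ≡ 24 − 40 ≡ 14 (mod 30). Since 59^(−1) ≡ 29 (mod 30) (59 ≡ 29 (mod 30)), t ≡ 29·14 ≡ 16 (mod 30). So x ≡ 40 + 59·16 = 984 (mod 1770).
Unique solution in [0, 1770): x = 984.

Final answer: x ≡ 984 (mod 1770); the representative in [0, 1770) is 984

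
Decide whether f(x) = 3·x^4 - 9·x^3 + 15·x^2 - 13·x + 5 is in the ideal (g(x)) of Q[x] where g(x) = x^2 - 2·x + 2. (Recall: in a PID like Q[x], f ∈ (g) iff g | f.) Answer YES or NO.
NO

In Q[x] the ideal (g) consists of all multiples of g, so f ∈ (g) iff g | f, i.e. iff the remainder of f on division by g is 0. Divide f by g (g is monic, so eliminate the leading term of the running remainder at each step):
  leading term 3·x^4: subtract (3·x^2)·g(x) = 3·x^4 - 6·x^3 + 6·x^2, leaving -3·x^3 + 9·x^2 - 13·x + 5
  leading term -3·x^3: subtract (-3·x)·g(x) = -3·x^3 + 6·x^2 - 6·x, leaving 3·x^2 - 7·x + 5
  leading term 3·x^2: subtract (3)·g(x) = 3·x^2 - 6·x + 6, leaving -x - 1
The remainder r(x) = -x - 1 ≠ 0 (and deg r < deg g), so g ∤ f, i.e. f ∉ (g).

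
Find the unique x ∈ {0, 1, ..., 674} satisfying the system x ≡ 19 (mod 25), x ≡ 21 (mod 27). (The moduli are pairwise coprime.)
The moduli 25, 27 are pairwise coprime, so by the CRT there is a unique solution mod 25·27 = 675.
Solve by successive substitution. Start with x ≡ 19 (mod 25).
  Combine with x ≡ 21 (mod 27): write x = 19 + 25·t and require 19 + 25·t ≡ 21 (mod 27), i.e. 25·t ≡ 21 − 19 ≡ 2 (mod 27). Since 25^(−1) ≡ 13 (mod 27), t ≡ 13·2 ≡ 26 (mod 27). So x ≡ 19 + 25·26 = 669 (mod 675).
Unique solution in [0, 675): x = 669.

Final answer: x ≡ 669 (mod 675); the representative in [0, 675) is 669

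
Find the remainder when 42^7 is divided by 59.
Use repeated squaring. Binary(7) = 111. Walk through the bits of the exponent 7 left-to-right: at each bit after the leading one, square the running value, then multiply by 42 if the bit is 1 (always reducing mod 59):
  bit 1 = 1 (leading): start with 42.
  bit 2 = 1: square 42^2 = 1764 ≡ 53; bit is 1, so multiply 53·42 = 2226 ≡ 43 (mod 59).
  bit 3 = 1: square 43^2 = 1849 ≡ 20; bit is 1, so multiply 20·42 = 840 ≡ 14 (mod 59).
Final value: 42^7 ≡ 14 (mod 59).

Final answer: 14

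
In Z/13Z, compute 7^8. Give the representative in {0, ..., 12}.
3

Use repeated squaring. Binary(8) = 1000. Walk through the bits of the exponent 8 left-to-right: at each bit after the leading one, square the running value, then multiply by 7 if the bit is 1 (always reducing mod 13):
  bit 1 = 1 (leading): start with 7.
  bit 2 = 0: square 7^2 = 49 ≡ 10 (mod 13).
  bit 3 = 0: square 10^2 = 100 ≡ 9 (mod 13).
  bit 4 = 0: square 9^2 = 81 ≡ 3 (mod 13).
Final value: 7^8 ≡ 3 (mod 13).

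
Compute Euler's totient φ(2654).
φ(2654) = 1326

φ is multiplicative, with φ(p^e) = p^e − p^(e−1). Factorise 2654 = 2 · 1327. Then
  φ(2654) = (2 − 1) · (1327 − 1) = 1 · 1326 = 1326.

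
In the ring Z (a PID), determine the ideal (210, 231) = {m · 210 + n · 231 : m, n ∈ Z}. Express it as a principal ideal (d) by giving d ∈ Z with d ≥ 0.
(210, 231) = (21); d = 21

In the PID Z, (a, b) is generated by gcd(a, b). Compute gcd(231, 210) with the extended Euclidean algorithm, tracking rows (r, s, t) with s·231 + t·210 = r:
  row A: (231, 1, 0)   [1·231 + 0·210 = 231]
  row B: (210, 0, 1)   [0·231 + 1·210 = 210]
  231 = 1·210 + 21   → row C = row A − 1·row B = (21, 1, −1)   [check: 1·231 − 1·210 = 21]
  210 = 10·21 + 0   → remainder 0, stop. gcd = 21 (last nonzero row C).
So gcd(210, 231) = 21, with Bézout identity 1·231 − 1·210 = 21. Containment (⊇): the Bézout identity exhibits 21 as an element of (210, 231), giving (21) ⊆ (210, 231). Containment (⊆): since 21 | 210 and 21 | 231 (210 = 21·10, 231 = 21·11), every Z-linear combination of 210 and 231 is divisible by 21, so (210, 231) ⊆ (21). Therefore (210, 231) = (21), d = 21.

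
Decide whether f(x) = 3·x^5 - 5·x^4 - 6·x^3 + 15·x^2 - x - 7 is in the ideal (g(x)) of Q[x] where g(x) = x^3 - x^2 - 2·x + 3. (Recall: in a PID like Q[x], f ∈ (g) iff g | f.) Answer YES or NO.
In Q[x] the ideal (g) consists of all multiples of g, so f ∈ (g) iff g | f, i.e. iff the remainder of f on division by g is 0. Divide f by g (g is monic, so eliminate the leading term of the running remainder at each step):
  leading term 3·x^5: subtract (3·x^2)·g(x) = 3·x^5 - 3·x^4 - 6·x^3 + 9·x^2, leaving -2·x^4 + 6·x^2 - x - 7
  leading term -2·x^4: subtract (-2·x)·g(x) = -2·x^4 + 2·x^3 + 4·x^2 - 6·x, leaving -2·x^3 + 2·x^2 + 5·x - 7
  leading term -2·x^3: subtract (-2)·g(x) = -2·x^3 + 2·x^2 + 4·x - 6, leaving x - 1
The remainder r(x) = x - 1 ≠ 0 (and deg r < deg g), so g ∤ f, i.e. f ∉ (g).

Final answer: NO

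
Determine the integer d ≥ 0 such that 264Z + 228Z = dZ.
(264, 228) = (12); d = 12

In the PID Z, (a, b) is generated by gcd(a, b). Compute gcd(264, 228) with the extended Euclidean algorithm, tracking rows (r, s, t) with s·264 + t·228 = r:
  row A: (264, 1, 0)   [1·264 + 0·228 = 264]
  row B: (228, 0, 1)   [0·264 + 1·228 = 228]
  264 = 1·228 + 36   → row C = row A − 1·row B = (36, 1, −1)   [check: 1·264 − 1·228 = 36]
  228 = 6·36 + 12   → row D = row B − 6·row C = (12, −6, 7)   [check: −6·264 + 7·228 = 12]
  36 = 3·12 + 0   → remainder 0, stop. gcd = 12 (last nonzero row D).
So gcd(264, 228) = 12, with Bézout identity −6·264 + 7·228 = 12. Containment (⊇): the Bézout identity exhibits 12 as an element of (264, 228), giving (12) ⊆ (264, 228). Containment (⊆): since 12 | 264 and 12 | 228 (264 = 12·22, 228 = 12·19), every Z-linear combination of 264 and 228 is divisible by 12, so (264, 228) ⊆ (12). Therefore (264, 228) = (12), d = 12.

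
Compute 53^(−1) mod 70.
53^(−1) ≡ 37 (mod 70)

Apply the extended Euclidean algorithm to (70, 53), tracking rows (r, s, t) with s·70 + t·53 = r. Each division r_prev = q·r_cur + r_new produces the new row as (previous row) − q·(current row):
  row A: (70, 1, 0)   [1·70 + 0·53 = 70]
  row B: (53, 0, 1)   [0·70 + 1·53 = 53]
  70 = 1·53 + 17   → row C = row A − 1·row B = (17, 1, −1)   [check: 1·70 − 1·53 = 17]
  53 = 3·17 + 2   → row D = row B − 3·row C = (2, −3, 4)   [check: −3·70 + 4·53 = 2]
  17 = 8·2 + 1   → row E = row C − 8·row D = (1, 25, −33)   [check: 25·70 − 33·53 = 1]
  2 = 2·1 + 0   → remainder 0, stop. gcd = 1 (last nonzero row E).
The gcd is 1, so 53 is invertible mod 70. The last nonzero row gives 25·70 − 33·53 = 1, so t = −33. So 53^(−1) ≡ −33 ≡ 37 (mod 70). Verify: 53 · 37 = 1961 ≡ 1 (mod 70). ✓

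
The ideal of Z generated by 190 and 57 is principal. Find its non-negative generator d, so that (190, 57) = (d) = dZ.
(190, 57) = (19); d = 19

In the PID Z, (a, b) is generated by gcd(a, b). Compute gcd(190, 57) with the extended Euclidean algorithm, tracking rows (r, s, t) with s·190 + t·57 = r:
  row A: (190, 1, 0)   [1·190 + 0·57 = 190]
  row B: (57, 0, 1)   [0·190 + 1·57 = 57]
  190 = 3·57 + 19   → row C = row A − 3·row B = (19, 1, −3)   [check: 1·190 − 3·57 = 19]
  57 = 3·19 + 0   → remainder 0, stop. gcd = 19 (last nonzero row C).
So gcd(190, 57) = 19, with Bézout identity 1·190 − 3·57 = 19. Containment (⊇): the Bézout identity exhibits 19 as an element of (190, 57), giving (19) ⊆ (190, 57). Containment (⊆): since 19 | 190 and 19 | 57 (190 = 19·10, 57 = 19·3), every Z-linear combination of 190 and 57 is divisible by 19, so (190, 57) ⊆ (19). Therefore (190, 57) = (19), d = 19.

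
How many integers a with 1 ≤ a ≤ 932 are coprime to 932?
464

The number of a ∈ {1, ..., 932} with gcd(a, 932) = 1 is by definition Euler's totient φ(932). φ is multiplicative, with φ(p^e) = p^e − p^(e−1). Factorise 932 = 2^2 · 233. Then
  φ(932) = (2^2 − 2^1) · (233 − 1) = 2 · 232 = 464.
So there are 464 such integers.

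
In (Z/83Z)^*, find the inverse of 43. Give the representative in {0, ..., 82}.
43^(−1) ≡ 56 (mod 83)

Apply the extended Euclidean algorithm to (83, 43), tracking rows (r, s, t) with s·83 + t·43 = r. Each division r_prev = q·r_cur + r_new produces the new row as (previous row) − q·(current row):
  row A: (83, 1, 0)   [1·83 + 0·43 = 83]
  row B: (43, 0, 1)   [0·83 + 1·43 = 43]
  83 = 1·43 + 40   → row C = row A − 1·row B = (40, 1, −1)   [check: 1·83 − 1·43 = 40]
  43 = 1·40 + 3   → row D = row B − 1·row C = (3, −1, 2)   [check: −1·83 + 2·43 = 3]
  40 = 13·3 + 1   → row E = row C − 13·row D = (1, 14, −27)   [check: 14·83 − 27·43 = 1]
  3 = 3·1 + 0   → remainder 0, stop. gcd = 1 (last nonzero row E).
The gcd is 1, so 43 is invertible mod 83. The last nonzero row gives 14·83 − 27·43 = 1, so t = −27. So 43^(−1) ≡ −27 ≡ 56 (mod 83). Verify: 43 · 56 = 2408 ≡ 1 (mod 83). ✓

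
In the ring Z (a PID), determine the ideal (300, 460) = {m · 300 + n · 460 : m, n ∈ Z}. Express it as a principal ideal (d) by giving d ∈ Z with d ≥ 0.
In the PID Z, (a, b) is generated by gcd(a, b). Compute gcd(460, 300) with the extended Euclidean algorithm, tracking rows (r, s, t) with s·460 + t·300 = r:
  row A: (460, 1, 0)   [1·460 + 0·300 = 460]
  row B: (300, 0, 1)   [0·460 + 1·300 = 300]
  460 = 1·300 + 160   → row C = row A − 1·row B = (160, 1, −1)   [check: 1·460 − 1·300 = 160]
  300 = 1·160 + 140   → row D = row B − 1·row C = (140, −1, 2)   [check: −1·460 + 2·300 = 140]
  160 = 1·140 + 20   → row E = row C − 1·row D = (20, 2, −3)   [check: 2·460 − 3·300 = 20]
  140 = 7·20 + 0   → remainder 0, stop. gcd = 20 (last nonzero row E).
So gcd(300, 460) = 20, with Bézout identity 2·460 − 3·300 = 20. Containment (⊇): the Bézout identity exhibits 20 as an element of (300, 460), giving (20) ⊆ (300, 460). Containment (⊆): since 20 | 300 and 20 | 460 (300 = 20·15, 460 = 20·23), every Z-linear combination of 300 and 460 is divisible by 20, so (300, 460) ⊆ (20). Therefore (300, 460) = (20), d = 20.

Final answer: (300, 460) = (20); d = 20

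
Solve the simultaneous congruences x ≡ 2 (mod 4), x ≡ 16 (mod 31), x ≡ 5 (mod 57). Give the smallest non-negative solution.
x ≡ 5534 (mod 7068); the representative in [0, 7068) is 5534

The moduli 4, 31, 57 are pairwise coprime, so by the CRT there is a unique solution mod 4·31·57 = 7068.
Solve by successive substitution. Start with x ≡ 2 (mod 4).
  Combine with x ≡ 16 (mod 31): write x = 2 + 4·t and require 2 + 4·t ≡ 16 (mod 31), i.e. 4·t ≡ 16 − 2 ≡ 14 (mod 31). Since 4^(−1) ≡ 8 (mod 31), t ≡ 8·14 ≡ 19 (mod 31). So x ≡ 2 + 4·19 = 78 (mod 124).
  Combine with x ≡ 5 (mod 57): write x = 78 + 124·t and require 78 + 124·t ≡ 5 (mod 57), i.e. 124·t ≡ 5 − 78 ≡ 41 (mod 57). Since 124^(−1) ≡ 40 (mod 57) (124 ≡ 10 (mod 57)), t ≡ 40·41 ≡ 44 (mod 57). So x ≡ 78 + 124·44 = 5534 (mod 7068).
Unique solution in [0, 7068): x = 5534.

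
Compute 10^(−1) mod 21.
10^(−1) ≡ 19 (mod 21)

Apply the extended Euclidean algorithm to (21, 10), tracking rows (r, s, t) with s·21 + t·10 = r. Each division r_prev = q·r_cur + r_new produces the new row as (previous row) − q·(current row):
  row A: (21, 1, 0)   [1·21 + 0·10 = 21]
  row B: (10, 0, 1)   [0·21 + 1·10 = 10]
  21 = 2·10 + 1   → row C = row A − 2·row B = (1, 1, −2)   [check: 1·21 − 2·10 = 1]
  10 = 10·1 + 0   → remainder 0, stop. gcd = 1 (last nonzero row C).
The gcd is 1, so 10 is invertible mod 21. The last nonzero row gives 1·21 − 2·10 = 1, so t = −2. So 10^(−1) ≡ −2 ≡ 19 (mod 21). Verify: 10 · 19 = 190 ≡ 1 (mod 21). ✓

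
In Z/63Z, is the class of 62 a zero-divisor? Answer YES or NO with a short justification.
gcd(62, 63) = 1, so 62 is a unit in Z/63Z (it has a multiplicative inverse). A unit cannot be a zero-divisor: if 62·b ≡ 0 then multiplying both sides by 62^(−1) gives b ≡ 0. So 62 is not a zero-divisor.

Final answer: NO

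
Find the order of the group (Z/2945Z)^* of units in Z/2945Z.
|(Z/2945Z)^*| = 2160

(Z/2945Z)^* consists of the classes a with gcd(a, 2945) = 1, so its order is φ(2945). φ is multiplicative, with φ(p^e) = p^e − p^(e−1). Factorise 2945 = 5 · 19 · 31. Then
  φ(2945) = (5 − 1) · (19 − 1) · (31 − 1) = 4 · 18 · 30 = 2160.
Thus |(Z/2945Z)^*| = 2160.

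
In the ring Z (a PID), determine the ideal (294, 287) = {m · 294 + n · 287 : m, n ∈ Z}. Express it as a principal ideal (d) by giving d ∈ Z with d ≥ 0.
(294, 287) = (7); d = 7

In the PID Z, (a, b) is generated by gcd(a, b). Compute gcd(294, 287) with the extended Euclidean algorithm, tracking rows (r, s, t) with s·294 + t·287 = r:
  row A: (294, 1, 0)   [1·294 + 0·287 = 294]
  row B: (287, 0, 1)   [0·294 + 1·287 = 287]
  294 = 1·287 + 7   → row C = row A − 1·row B = (7, 1, −1)   [check: 1·294 − 1·287 = 7]
  287 = 41·7 + 0   → remainder 0, stop. gcd = 7 (last nonzero row C).
So gcd(294, 287) = 7, with Bézout identity 1·294 − 1·287 = 7. Containment (⊇): the Bézout identity exhibits 7 as an element of (294, 287), giving (7) ⊆ (294, 287). Containment (⊆): since 7 | 294 and 7 | 287 (294 = 7·42, 287 = 7·41), every Z-linear combination of 294 and 287 is divisible by 7, so (294, 287) ⊆ (7). Therefore (294, 287) = (7), d = 7.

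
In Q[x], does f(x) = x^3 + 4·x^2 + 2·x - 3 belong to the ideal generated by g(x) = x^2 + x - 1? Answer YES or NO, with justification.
YES

In Q[x] the ideal (g) consists of all multiples of g, so f ∈ (g) iff g | f, i.e. iff the remainder of f on division by g is 0. Divide f by g (g is monic, so eliminate the leading term of the running remainder at each step):
  leading term x^3: subtract (x)·g(x) = x^3 + x^2 - x, leaving 3·x^2 + 3·x - 3
  leading term 3·x^2: subtract (3)·g(x) = 3·x^2 + 3·x - 3, leaving 0
The remainder is 0, so f(x) = g(x) · h(x) with h(x) = x + 3. Hence g | f, i.e. f ∈ (g).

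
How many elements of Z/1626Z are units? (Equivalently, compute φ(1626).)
An element a ∈ Z/1626Z is a unit iff gcd(a, 1626) = 1, so the number of units is φ(1626). φ is multiplicative, with φ(p^e) = p^e − p^(e−1). Factorise 1626 = 2 · 3 · 271. Then
  φ(1626) = (2 − 1) · (3 − 1) · (271 − 1) = 1 · 2 · 270 = 540.

Final answer: Z/1626Z has φ(1626) = 540 units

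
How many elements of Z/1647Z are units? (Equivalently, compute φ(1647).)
Z/1647Z has φ(1647) = 1080 units

An element a ∈ Z/1647Z is a unit iff gcd(a, 1647) = 1, so the number of units is φ(1647). φ is multiplicative, with φ(p^e) = p^e − p^(e−1). Factorise 1647 = 3^3 · 61. Then
  φ(1647) = (3^3 − 3^2) · (61 − 1) = 18 · 60 = 1080.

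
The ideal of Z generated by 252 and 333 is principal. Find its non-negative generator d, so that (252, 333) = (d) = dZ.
In the PID Z, (a, b) is generated by gcd(a, b). Compute gcd(333, 252) with the extended Euclidean algorithm, tracking rows (r, s, t) with s·333 + t·252 = r:
  row A: (333, 1, 0)   [1·333 + 0·252 = 333]
  row B: (252, 0, 1)   [0·333 + 1·252 = 252]
  333 = 1·252 + 81   → row C = row A − 1·row B = (81, 1, −1)   [check: 1·333 − 1·252 = 81]
  252 = 3·81 + 9   → row D = row B − 3·row C = (9, −3, 4)   [check: −3·333 + 4·252 = 9]
  81 = 9·9 + 0   → remainder 0, stop. gcd = 9 (last nonzero row D).
So gcd(252, 333) = 9, with Bézout identity −3·333 + 4·252 = 9. Containment (⊇): the Bézout identity exhibits 9 as an element of (252, 333), giving (9) ⊆ (252, 333). Containment (⊆): since 9 | 252 and 9 | 333 (252 = 9·28, 333 = 9·37), every Z-linear combination of 252 and 333 is divisible by 9, so (252, 333) ⊆ (9). Therefore (252, 333) = (9), d = 9.

Final answer: (252, 333) = (9); d = 9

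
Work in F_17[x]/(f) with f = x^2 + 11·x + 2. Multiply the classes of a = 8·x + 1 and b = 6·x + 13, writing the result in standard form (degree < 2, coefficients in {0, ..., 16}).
Multiply as integer polynomials: a · b = 48·x^2 + 110·x + 13. Reducing coefficients mod 17: a · b ≡ 14·x^2 + 8·x + 13. Now divide by f(x) = x^2 + 11·x + 2 in F_17[x], eliminating the leading term at each step:
  leading term 14·x^2: subtract (14)·f(x) = 14·x^2 + x + 11, leaving 7·x + 2 (coefficients mod 17)
The degree is now < 2, so this is the remainder. Hence a · b ≡ 7·x + 2 in F_17[x]/(f).

Final answer: a · b ≡ 7·x + 2 (mod f(x))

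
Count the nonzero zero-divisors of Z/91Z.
In Z/91Z each nonzero element is either a unit (gcd with 91 is 1) or a zero-divisor (gcd > 1). The number of units is φ(91): factorise 91 = 7 · 13, so φ(91) = (7 − 1) · (13 − 1) = 6 · 12 = 72. The nonzero elements number 91 − 1 = 90. Hence the nonzero zero-divisors number 90 − 72 = 18.

Final answer: Z/91Z has 18 nonzero zero-divisors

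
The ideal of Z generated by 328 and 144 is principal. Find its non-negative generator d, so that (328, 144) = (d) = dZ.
(328, 144) = (8); d = 8

In the PID Z, (a, b) is generated by gcd(a, b). Compute gcd(328, 144) with the extended Euclidean algorithm, tracking rows (r, s, t) with s·328 + t·144 = r:
  row A: (328, 1, 0)   [1·328 + 0·144 = 328]
  row B: (144, 0, 1)   [0·328 + 1·144 = 144]
  328 = 2·144 + 40   → row C = row A − 2·row B = (40, 1, −2)   [check: 1·328 − 2·144 = 40]
  144 = 3·40 + 24   → row D = row B − 3·row C = (24, −3, 7)   [check: −3·328 + 7·144 = 24]
  40 = 1·24 + 16   → row E = row C − 1·row D = (16, 4, −9)   [check: 4·328 − 9·144 = 16]
  24 = 1·16 + 8   → row F = row D − 1·row E = (8, −7, 16)   [check: −7·328 + 16·144 = 8]
  16 = 2·8 + 0   → remainder 0, stop. gcd = 8 (last nonzero row F).
So gcd(328, 144) = 8, with Bézout identity −7·328 + 16·144 = 8. Containment (⊇): the Bézout identity exhibits 8 as an element of (328, 144), giving (8) ⊆ (328, 144). Containment (⊆): since 8 | 328 and 8 | 144 (328 = 8·41, 144 = 8·18), every Z-linear combination of 328 and 144 is divisible by 8, so (328, 144) ⊆ (8). Therefore (328, 144) = (8), d = 8.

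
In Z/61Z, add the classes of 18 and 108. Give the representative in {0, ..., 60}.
Reduce the summands first: 108 ≡ 47 (mod 61), so 18 + 108 ≡ 18 + 47 (mod 61). 18 + 47 = 65; 65 = 1·61 + 4, so (18 + 108) mod 61 = 4.

Final answer: 4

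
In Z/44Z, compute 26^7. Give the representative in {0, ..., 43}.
16

Use repeated squaring. Binary(7) = 111. Walk through the bits of the exponent 7 left-to-right: at each bit after the leading one, square the running value, then multiply by 26 if the bit is 1 (always reducing mod 44):
  bit 1 = 1 (leading): start with 26.
  bit 2 = 1: square 26^2 = 676 ≡ 16; bit is 1, so multiply 16·26 = 416 ≡ 20 (mod 44).
  bit 3 = 1: square 20^2 = 400 ≡ 4; bit is 1, so multiply 4·26 = 104 ≡ 16 (mod 44).
Final value: 26^7 ≡ 16 (mod 44).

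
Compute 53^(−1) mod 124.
Apply the extended Euclidean algorithm to (124, 53), tracking rows (r, s, t) with s·124 + t·53 = r. Each division r_prev = q·r_cur + r_new produces the new row as (previous row) − q·(current row):
  row A: (124, 1, 0)   [1·124 + 0·53 = 124]
  row B: (53, 0, 1)   [0·124 + 1·53 = 53]
  124 = 2·53 + 18   → row C = row A − 2·row B = (18, 1, −2)   [check: 1·124 − 2·53 = 18]
  53 = 2·18 + 17   → row D = row B − 2·row C = (17, −2, 5)   [check: −2·124 + 5·53 = 17]
  18 = 1·17 + 1   → row E = row C − 1·row D = (1, 3, −7)   [check: 3·124 − 7·53 = 1]
  17 = 17·1 + 0   → remainder 0, stop. gcd = 1 (last nonzero row E).
The gcd is 1, so 53 is invertible mod 124. The last nonzero row gives 3·124 − 7·53 = 1, so t = −7. So 53^(−1) ≡ −7 ≡ 117 (mod 124). Verify: 53 · 117 = 6201 ≡ 1 (mod 124). ✓

Final answer: 53^(−1) ≡ 117 (mod 124)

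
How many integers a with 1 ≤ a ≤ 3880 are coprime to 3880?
1536

The number of a ∈ {1, ..., 3880} with gcd(a, 3880) = 1 is by definition Euler's totient φ(3880). φ is multiplicative, with φ(p^e) = p^e − p^(e−1). Factorise 3880 = 2^3 · 5 · 97. Then
  φ(3880) = (2^3 − 2^2) · (5 − 1) · (97 − 1) = 4 · 4 · 96 = 1536.
So there are 1536 such integers.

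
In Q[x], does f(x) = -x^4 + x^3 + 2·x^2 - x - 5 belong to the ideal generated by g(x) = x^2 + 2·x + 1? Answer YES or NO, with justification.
NO

In Q[x] the ideal (g) consists of all multiples of g, so f ∈ (g) iff g | f, i.e. iff the remainder of f on division by g is 0. Divide f by g (g is monic, so eliminate the leading term of the running remainder at each step):
  leading term -x^4: subtract (-x^2)·g(x) = -x^4 - 2·x^3 - x^2, leaving 3·x^3 + 3·x^2 - x - 5
  leading term 3·x^3: subtract (3·x)·g(x) = 3·x^3 + 6·x^2 + 3·x, leaving -3·x^2 - 4·x - 5
  leading term -3·x^2: subtract (-3)·g(x) = -3·x^2 - 6·x - 3, leaving 2·x - 2
The remainder r(x) = 2·x - 2 ≠ 0 (and deg r < deg g), so g ∤ f, i.e. f ∉ (g).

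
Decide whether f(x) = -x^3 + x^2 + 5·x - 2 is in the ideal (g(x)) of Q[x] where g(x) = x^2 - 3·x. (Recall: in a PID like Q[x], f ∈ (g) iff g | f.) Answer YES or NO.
NO

In Q[x] the ideal (g) consists of all multiples of g, so f ∈ (g) iff g | f, i.e. iff the remainder of f on division by g is 0. Divide f by g (g is monic, so eliminate the leading term of the running remainder at each step):
  leading term -x^3: subtract (-x)·g(x) = -x^3 + 3·x^2, leaving -2·x^2 + 5·x - 2
  leading term -2·x^2: subtract (-2)·g(x) = -2·x^2 + 6·x, leaving -x - 2
The remainder r(x) = -x - 2 ≠ 0 (and deg r < deg g), so g ∤ f, i.e. f ∉ (g).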